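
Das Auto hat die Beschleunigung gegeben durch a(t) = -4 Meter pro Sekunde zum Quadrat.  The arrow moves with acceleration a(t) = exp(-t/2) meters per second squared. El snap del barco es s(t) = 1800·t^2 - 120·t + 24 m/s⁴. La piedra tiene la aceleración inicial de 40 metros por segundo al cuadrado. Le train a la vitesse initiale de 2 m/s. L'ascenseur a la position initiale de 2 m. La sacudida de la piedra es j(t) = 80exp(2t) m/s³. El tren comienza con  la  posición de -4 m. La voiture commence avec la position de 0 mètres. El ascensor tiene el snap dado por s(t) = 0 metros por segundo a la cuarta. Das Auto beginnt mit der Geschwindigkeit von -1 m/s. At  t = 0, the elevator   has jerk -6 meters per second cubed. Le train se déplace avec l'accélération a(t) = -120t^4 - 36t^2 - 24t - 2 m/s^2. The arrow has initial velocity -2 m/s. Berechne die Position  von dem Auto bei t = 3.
Wir müssen unsere Gleichung für die Beschleunigung a(t) = -4 2-mal integrieren. Mit ∫a(t)dt und Anwendung von v(0) = -1, finden wir v(t) = -4·t - 1. Die Stammfunktion von der Geschwindigkeit, mit x(0) = 0, ergibt die Position: x(t) = -2·t^2 - t. Mit x(t) = -2·t^2 - t und Einsetzen von t = 3, finden wir x = -21.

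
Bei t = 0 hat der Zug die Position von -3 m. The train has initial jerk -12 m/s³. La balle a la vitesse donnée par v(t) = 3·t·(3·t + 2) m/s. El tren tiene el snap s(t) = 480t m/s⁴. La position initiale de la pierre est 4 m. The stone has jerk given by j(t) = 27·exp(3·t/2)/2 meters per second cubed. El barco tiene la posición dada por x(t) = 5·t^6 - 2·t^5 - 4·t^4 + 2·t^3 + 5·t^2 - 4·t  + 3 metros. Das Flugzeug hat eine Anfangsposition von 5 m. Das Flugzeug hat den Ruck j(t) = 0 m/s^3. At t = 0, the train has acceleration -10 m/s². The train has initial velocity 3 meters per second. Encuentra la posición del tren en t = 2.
Para resolver esto, necesitamos tomar 4 integrales de nuestra ecuación del snap s(t) = 480·t. La integral del snap es la sacudida. Usando j(0) = -12, obtenemos j(t) = 240·t^2 - 12. Integrando la sacudida y usando la condición inicial a(0) = -10, obtenemos a(t) = 80·t^3 - 12·t - 10. Tomando ∫a(t)dt y aplicando v(0) = 3, encontramos v(t) = 20·t^4 - 6·t^2 - 10·t + 3. La integral de la velocidad es la posición. Usando x(0) = -3, obtenemos x(t) = 4·t^5 - 2·t^3 - 5·t^2 + 3·t - 3. De la ecuación de la posición x(t) = 4·t^5 - 2·t^3 - 5·t^2 + 3·t - 3, sustituimos t = 2 para obtener x = 95.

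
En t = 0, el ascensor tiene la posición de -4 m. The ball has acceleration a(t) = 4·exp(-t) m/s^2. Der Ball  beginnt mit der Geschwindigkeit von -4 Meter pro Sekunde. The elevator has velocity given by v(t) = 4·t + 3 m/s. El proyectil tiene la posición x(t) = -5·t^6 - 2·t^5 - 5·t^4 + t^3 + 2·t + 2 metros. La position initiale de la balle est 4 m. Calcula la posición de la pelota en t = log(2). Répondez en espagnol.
Para resolver esto, necesitamos tomar 2 integrales de nuestra ecuación de la aceleración a(t) = 4·exp(-t). La antiderivada de la aceleración, con v(0) = -4, da la velocidad: v(t) = -4·exp(-t). Integrando la velocidad y usando la condición inicial x(0) = 4, obtenemos x(t) = 4·exp(-t). Usando x(t) = 4·exp(-t) y sustituyendo t = log(2), encontramos x = 2.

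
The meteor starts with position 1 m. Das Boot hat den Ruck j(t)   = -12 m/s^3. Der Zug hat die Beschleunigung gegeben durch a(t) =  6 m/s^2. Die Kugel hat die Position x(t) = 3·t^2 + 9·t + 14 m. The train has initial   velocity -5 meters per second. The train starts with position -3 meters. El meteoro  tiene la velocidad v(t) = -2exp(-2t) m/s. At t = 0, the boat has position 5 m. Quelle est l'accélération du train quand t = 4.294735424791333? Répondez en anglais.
From the given acceleration equation a(t) = 6, we substitute t = 4.294735424791333 to get a = 6.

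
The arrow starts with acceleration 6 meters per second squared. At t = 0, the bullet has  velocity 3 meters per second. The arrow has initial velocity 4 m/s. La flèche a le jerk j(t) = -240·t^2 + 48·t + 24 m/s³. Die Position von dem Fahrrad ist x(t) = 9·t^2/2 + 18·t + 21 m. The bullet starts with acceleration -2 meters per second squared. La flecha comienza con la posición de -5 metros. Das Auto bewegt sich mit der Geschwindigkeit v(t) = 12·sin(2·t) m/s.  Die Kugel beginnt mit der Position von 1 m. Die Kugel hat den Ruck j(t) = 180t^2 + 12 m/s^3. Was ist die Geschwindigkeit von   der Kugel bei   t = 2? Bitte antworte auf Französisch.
En partant du jerk j(t) = 180·t^2 + 12, nous prenons 2 primitives. L'intégrale du jerk est l'accélération. En utilisant a(0) = -2, nous obtenons a(t) = 60·t^3 + 12·t - 2. En prenant ∫a(t)dt et en appliquant v(0) = 3, nous trouvons v(t) = 15·t^4 + 6·t^2 - 2·t + 3. Nous avons la vitesse v(t) = 15·t^4 + 6·t^2 - 2·t + 3. En substituant t = 2: v(2) = 263.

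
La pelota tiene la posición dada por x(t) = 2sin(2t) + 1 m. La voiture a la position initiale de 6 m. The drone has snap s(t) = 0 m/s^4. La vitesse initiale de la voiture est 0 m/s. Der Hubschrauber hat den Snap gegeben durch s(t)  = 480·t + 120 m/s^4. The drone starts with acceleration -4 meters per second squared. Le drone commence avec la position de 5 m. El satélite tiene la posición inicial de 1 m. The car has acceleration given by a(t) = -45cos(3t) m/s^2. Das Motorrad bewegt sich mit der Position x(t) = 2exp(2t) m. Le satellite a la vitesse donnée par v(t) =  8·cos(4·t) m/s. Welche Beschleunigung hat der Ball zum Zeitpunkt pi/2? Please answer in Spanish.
Debemos derivar nuestra ecuación de la posición x(t) = 2·sin(2·t) + 1 2 veces. La derivada de la posición da la velocidad: v(t) = 4·cos(2·t). Tomando d/dt de v(t), encontramos a(t) = -8·sin(2·t). Usando a(t) = -8·sin(2·t) y sustituyendo t = pi/2, encontramos a = 0.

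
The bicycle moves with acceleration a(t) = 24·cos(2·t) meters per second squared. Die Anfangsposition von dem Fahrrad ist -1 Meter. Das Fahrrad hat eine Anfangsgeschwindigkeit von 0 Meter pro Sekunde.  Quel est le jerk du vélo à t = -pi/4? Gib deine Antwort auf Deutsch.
Um dies zu lösen, müssen wir 1 Ableitung unserer Gleichung für die Beschleunigung a(t) = 24·cos(2·t) nehmen. Die Ableitung von der Beschleunigung ergibt den Ruck: j(t) = -48·sin(2·t). Wir haben den Ruck j(t) = -48·sin(2·t). Durch Einsetzen von t = -pi/4: j(-pi/4) = 48.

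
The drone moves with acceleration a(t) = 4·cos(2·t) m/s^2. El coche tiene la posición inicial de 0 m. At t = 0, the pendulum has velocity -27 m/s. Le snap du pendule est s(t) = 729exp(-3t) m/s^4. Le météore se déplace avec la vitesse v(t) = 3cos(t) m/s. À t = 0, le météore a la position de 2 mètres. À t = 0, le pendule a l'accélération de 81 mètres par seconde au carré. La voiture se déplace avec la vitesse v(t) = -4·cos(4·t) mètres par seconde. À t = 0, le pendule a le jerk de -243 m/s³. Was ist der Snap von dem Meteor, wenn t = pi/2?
Um dies zu lösen, müssen wir 3 Ableitungen unserer Gleichung für die Geschwindigkeit v(t) = 3·cos(t) nehmen. Durch Ableiten von der Geschwindigkeit erhalten wir die Beschleunigung: a(t) = -3·sin(t). Die Ableitung von der Beschleunigung ergibt den Ruck: j(t) = -3·cos(t). Durch Ableiten von dem Ruck erhalten wir den Snap: s(t) = 3·sin(t). Wir haben den Snap s(t) = 3·sin(t). Durch Einsetzen von t = pi/2: s(pi/2) = 3.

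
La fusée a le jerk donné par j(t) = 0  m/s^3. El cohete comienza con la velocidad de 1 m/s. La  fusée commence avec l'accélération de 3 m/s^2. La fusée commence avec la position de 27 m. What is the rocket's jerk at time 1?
We have jerk j(t) = 0. Substituting t = 1: j(1) = 0.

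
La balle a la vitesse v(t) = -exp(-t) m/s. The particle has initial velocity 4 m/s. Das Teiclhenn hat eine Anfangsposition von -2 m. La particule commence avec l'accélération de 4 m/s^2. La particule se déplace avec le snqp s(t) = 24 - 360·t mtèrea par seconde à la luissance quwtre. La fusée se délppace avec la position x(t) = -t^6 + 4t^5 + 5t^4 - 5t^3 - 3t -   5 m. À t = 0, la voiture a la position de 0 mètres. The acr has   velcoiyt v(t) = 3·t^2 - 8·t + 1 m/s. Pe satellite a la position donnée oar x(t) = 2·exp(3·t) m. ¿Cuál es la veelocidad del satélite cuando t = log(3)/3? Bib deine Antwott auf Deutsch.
Um dies zu lösen, müssen wir 1 Ableitung unserer Gleichung für die Position x(t) = 2·exp(3·t) nehmen. Durch Ableiten von der Position erhalten wir die Geschwindigkeit: v(t) = 6·exp(3·t). Aus der Gleichung für die Geschwindigkeit v(t) = 6·exp(3·t), setzen wir t = log(3)/3 ein und erhalten v = 18.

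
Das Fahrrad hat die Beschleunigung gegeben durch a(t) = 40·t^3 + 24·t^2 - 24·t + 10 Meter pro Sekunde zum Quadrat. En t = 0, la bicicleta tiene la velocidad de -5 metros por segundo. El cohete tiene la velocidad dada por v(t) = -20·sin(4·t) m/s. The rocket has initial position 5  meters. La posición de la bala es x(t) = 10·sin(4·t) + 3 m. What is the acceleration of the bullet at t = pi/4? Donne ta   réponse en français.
Pour résoudre ceci, nous devons prendre 2 dérivées de notre équation de la position x(t) = 10·sin(4·t) + 3. La dérivée de la position donne la vitesse: v(t) = 40·cos(4·t). En dérivant la vitesse, nous obtenons l'accélération: a(t) = -160·sin(4·t). De l'équation de l'accélération a(t) = -160·sin(4·t), nous substituons t = pi/4 pour obtenir a = 0.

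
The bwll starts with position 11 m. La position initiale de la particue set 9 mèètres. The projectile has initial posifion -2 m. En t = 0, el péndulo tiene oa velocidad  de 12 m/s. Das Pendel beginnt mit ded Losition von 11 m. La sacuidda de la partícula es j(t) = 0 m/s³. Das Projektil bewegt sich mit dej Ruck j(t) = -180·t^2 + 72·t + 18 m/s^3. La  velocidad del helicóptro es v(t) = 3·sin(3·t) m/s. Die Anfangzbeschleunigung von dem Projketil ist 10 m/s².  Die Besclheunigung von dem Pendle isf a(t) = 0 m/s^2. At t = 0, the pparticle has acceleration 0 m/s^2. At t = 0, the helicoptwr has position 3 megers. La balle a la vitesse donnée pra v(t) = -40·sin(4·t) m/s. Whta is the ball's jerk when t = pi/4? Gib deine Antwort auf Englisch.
We must differentiate our velocity equation v(t) = -40·sin(4·t) 2 times. The derivative of velocity gives acceleration: a(t) = -160·cos(4·t). The derivative of acceleration gives jerk: j(t) = 640·sin(4·t). From the given jerk equation j(t) = 640·sin(4·t), we substitute t = pi/4 to get j = 0.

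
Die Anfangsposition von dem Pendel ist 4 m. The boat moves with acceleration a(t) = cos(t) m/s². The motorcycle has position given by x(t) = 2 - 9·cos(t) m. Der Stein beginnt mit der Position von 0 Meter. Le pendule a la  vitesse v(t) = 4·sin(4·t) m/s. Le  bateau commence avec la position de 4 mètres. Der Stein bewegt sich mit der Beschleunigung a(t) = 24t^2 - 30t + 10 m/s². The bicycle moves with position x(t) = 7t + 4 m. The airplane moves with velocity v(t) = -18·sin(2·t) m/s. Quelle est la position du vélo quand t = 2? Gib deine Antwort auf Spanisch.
De la ecuación de la posición x(t) = 7·t + 4, sustituimos t = 2 para obtener x = 18.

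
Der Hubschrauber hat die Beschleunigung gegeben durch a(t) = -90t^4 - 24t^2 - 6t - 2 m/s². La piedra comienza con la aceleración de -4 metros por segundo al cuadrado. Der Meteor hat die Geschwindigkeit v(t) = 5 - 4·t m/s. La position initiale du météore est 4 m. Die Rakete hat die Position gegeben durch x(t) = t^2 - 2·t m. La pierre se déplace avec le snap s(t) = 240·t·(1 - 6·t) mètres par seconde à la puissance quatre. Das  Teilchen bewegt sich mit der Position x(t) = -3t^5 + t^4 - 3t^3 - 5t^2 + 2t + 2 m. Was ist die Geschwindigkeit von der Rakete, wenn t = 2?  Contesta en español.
Debemos derivar nuestra ecuación de la posición x(t) = t^2 - 2·t 1 vez. Derivando la posición, obtenemos la velocidad: v(t) = 2·t - 2. Tenemos la velocidad v(t) = 2·t - 2. Sustituyendo t = 2: v(2) = 2.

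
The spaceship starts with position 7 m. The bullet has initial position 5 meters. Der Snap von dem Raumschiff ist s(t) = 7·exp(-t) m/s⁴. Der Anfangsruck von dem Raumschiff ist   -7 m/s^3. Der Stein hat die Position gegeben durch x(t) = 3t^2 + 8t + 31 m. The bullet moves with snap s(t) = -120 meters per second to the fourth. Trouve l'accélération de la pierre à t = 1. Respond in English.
To solve this, we need to take 2 derivatives of our position equation x(t) = 3·t^2 + 8·t + 31. Taking d/dt of x(t), we find v(t) = 6·t + 8. The derivative of velocity gives acceleration: a(t) = 6. We have acceleration a(t) = 6. Substituting t = 1: a(1) = 6.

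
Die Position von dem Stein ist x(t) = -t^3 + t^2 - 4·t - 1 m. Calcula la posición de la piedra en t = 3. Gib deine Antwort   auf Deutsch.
Mit x(t) = -t^3 + t^2 - 4·t - 1 und Einsetzen von t = 3, finden wir x = -31.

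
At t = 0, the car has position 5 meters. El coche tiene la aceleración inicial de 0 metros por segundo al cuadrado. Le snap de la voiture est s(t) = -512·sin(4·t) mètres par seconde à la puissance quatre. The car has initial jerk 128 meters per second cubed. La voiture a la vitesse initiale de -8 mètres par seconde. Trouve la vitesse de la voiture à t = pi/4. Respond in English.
We need to integrate our snap equation s(t) = -512·sin(4·t) 3 times. Taking ∫s(t)dt and applying j(0) = 128, we find j(t) = 128·cos(4·t). Integrating jerk and using the initial condition a(0) = 0, we get a(t) = 32·sin(4·t). The antiderivative of acceleration, with v(0) = -8, gives velocity: v(t) = -8·cos(4·t). We have velocity v(t) = -8·cos(4·t). Substituting t = pi/4: v(pi/4) = 8.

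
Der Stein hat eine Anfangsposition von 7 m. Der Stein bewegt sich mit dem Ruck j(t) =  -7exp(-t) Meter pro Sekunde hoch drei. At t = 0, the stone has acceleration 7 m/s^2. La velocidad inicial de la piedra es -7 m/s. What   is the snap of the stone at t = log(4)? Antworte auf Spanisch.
Para resolver esto, necesitamos tomar 1 derivada de nuestra ecuación de la sacudida j(t) = -7·exp(-t). La derivada de la sacudida da el snap: s(t) = 7·exp(-t). Tenemos el snap s(t) = 7·exp(-t). Sustituyendo t = log(4): s(log(4)) = 7/4.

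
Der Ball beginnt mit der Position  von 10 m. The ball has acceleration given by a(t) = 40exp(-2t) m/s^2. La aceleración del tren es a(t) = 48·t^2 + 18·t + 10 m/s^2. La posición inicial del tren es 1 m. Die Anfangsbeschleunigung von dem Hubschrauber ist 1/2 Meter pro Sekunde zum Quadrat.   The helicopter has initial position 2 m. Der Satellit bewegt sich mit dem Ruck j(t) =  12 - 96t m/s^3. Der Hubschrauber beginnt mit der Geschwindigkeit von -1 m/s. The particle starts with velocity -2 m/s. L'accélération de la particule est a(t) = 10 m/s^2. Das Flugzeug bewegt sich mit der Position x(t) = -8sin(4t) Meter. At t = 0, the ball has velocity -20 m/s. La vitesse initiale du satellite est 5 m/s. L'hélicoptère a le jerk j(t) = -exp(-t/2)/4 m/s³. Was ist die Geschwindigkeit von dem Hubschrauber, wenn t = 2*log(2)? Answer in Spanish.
Debemos encontrar la integral de nuestra ecuación de la sacudida j(t) = -exp(-t/2)/4 2 veces. La integral de la sacudida, con a(0) = 1/2, da la aceleración: a(t) = exp(-t/2)/2. Integrando la aceleración y usando la condición inicial v(0) = -1, obtenemos v(t) = -exp(-t/2). Tenemos la velocidad v(t) = -exp(-t/2). Sustituyendo t = 2*log(2): v(2*log(2)) = -1/2.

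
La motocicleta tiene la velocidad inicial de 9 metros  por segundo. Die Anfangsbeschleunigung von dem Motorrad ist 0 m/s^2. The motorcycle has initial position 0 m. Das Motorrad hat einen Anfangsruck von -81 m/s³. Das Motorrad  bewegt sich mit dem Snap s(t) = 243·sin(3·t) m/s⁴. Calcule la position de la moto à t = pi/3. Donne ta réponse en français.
Nous devons trouver l'intégrale de notre équation du snap s(t) = 243·sin(3·t) 4 fois. En intégrant le snap et en utilisant la condition initiale j(0) = -81, nous obtenons j(t) = -81·cos(3·t). La primitive du jerk, avec a(0) = 0, donne l'accélération: a(t) = -27·sin(3·t). L'intégrale de l'accélération est la vitesse. En utilisant v(0) = 9, nous obtenons v(t) = 9·cos(3·t). En prenant ∫v(t)dt et en appliquant x(0) = 0, nous trouvons x(t) = 3·sin(3·t). De l'équation de la position x(t) = 3·sin(3·t), nous substituons t = pi/3 pour obtenir x = 0.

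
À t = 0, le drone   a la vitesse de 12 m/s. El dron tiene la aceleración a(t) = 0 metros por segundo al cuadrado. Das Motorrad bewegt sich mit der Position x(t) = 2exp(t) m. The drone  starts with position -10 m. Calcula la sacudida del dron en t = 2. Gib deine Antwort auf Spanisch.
Debemos derivar nuestra ecuación de la aceleración a(t) = 0 1 vez. Derivando la aceleración, obtenemos la sacudida: j(t) = 0. Usando j(t) = 0 y sustituyendo t = 2, encontramos j = 0.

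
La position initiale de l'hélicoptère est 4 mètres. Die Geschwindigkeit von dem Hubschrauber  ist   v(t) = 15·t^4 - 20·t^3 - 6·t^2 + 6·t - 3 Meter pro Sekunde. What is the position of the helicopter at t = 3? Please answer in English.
We need to integrate our velocity equation v(t) = 15·t^4 - 20·t^3 - 6·t^2 + 6·t - 3 1 time. The antiderivative of velocity, with x(0) = 4, gives position: x(t) = 3·t^5 - 5·t^4 - 2·t^3 + 3·t^2 - 3·t + 4. We have position x(t) = 3·t^5 - 5·t^4 - 2·t^3 + 3·t^2 - 3·t + 4. Substituting t = 3: x(3) = 292.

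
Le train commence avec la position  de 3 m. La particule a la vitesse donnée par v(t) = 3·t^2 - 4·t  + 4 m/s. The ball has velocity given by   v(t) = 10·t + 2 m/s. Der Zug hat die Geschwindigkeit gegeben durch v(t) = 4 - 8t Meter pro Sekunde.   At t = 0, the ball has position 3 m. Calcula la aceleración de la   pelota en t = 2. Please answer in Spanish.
Para resolver esto, necesitamos tomar 1 derivada de nuestra ecuación de la velocidad v(t) = 10·t + 2. Derivando la velocidad, obtenemos la aceleración: a(t) = 10. Tenemos la aceleración a(t) = 10. Sustituyendo t = 2: a(2) = 10.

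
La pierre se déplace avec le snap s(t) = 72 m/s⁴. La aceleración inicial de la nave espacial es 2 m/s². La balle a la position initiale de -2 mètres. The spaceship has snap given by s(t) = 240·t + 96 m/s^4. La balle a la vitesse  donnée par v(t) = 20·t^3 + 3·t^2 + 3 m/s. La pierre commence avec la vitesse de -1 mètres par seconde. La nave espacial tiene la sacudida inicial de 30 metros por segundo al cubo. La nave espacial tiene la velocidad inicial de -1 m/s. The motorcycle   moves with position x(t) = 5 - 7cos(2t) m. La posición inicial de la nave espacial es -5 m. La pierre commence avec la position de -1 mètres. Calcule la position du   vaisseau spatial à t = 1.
En partant du snap s(t) = 240·t + 96, nous prenons 4 primitives. En prenant ∫s(t)dt et en appliquant j(0) = 30, nous trouvons j(t) = 120·t^2 + 96·t + 30. En intégrant le jerk et en utilisant la condition initiale a(0) = 2, nous obtenons a(t) = 40·t^3 + 48·t^2 + 30·t + 2. En intégrant l'accélération et en utilisant la condition initiale v(0) = -1, nous obtenons v(t) = 10·t^4 + 16·t^3 + 15·t^2 + 2·t - 1. L'intégrale de la vitesse, avec x(0) = -5, donne la position: x(t) = 2·t^5 + 4·t^4 + 5·t^3 + t^2 - t - 5. De l'équation de la position x(t) = 2·t^5 + 4·t^4 + 5·t^3 + t^2 - t - 5, nous substituons t = 1 pour obtenir x = 6.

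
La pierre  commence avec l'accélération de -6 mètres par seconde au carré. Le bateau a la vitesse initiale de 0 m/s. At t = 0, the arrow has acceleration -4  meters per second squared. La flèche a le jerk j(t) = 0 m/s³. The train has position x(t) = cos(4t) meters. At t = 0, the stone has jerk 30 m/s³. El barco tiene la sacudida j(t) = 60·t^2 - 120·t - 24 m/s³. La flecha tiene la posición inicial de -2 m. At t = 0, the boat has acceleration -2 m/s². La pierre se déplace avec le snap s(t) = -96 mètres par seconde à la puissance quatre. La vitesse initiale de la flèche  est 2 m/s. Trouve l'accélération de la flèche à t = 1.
En partant du jerk j(t) = 0, nous prenons 1 intégrale. En prenant ∫j(t)dt et en appliquant a(0) = -4, nous trouvons a(t) = -4. Nous avons l'accélération a(t) = -4. En substituant t = 1: a(1) = -4.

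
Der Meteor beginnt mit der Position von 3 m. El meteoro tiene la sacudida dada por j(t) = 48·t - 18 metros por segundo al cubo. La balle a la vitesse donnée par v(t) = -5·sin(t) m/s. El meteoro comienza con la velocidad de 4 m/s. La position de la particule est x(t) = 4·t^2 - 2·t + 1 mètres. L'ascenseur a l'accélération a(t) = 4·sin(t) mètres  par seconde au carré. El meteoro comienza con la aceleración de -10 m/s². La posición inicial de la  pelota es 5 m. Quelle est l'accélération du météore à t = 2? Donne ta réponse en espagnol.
Debemos encontrar la antiderivada de nuestra ecuación de la sacudida j(t) = 48·t - 18 1 vez. La antiderivada de la sacudida, con a(0) = -10, da la aceleración: a(t) = 24·t^2 - 18·t - 10. De la ecuación de la aceleración a(t) = 24·t^2 - 18·t - 10, sustituimos t = 2 para obtener a = 50.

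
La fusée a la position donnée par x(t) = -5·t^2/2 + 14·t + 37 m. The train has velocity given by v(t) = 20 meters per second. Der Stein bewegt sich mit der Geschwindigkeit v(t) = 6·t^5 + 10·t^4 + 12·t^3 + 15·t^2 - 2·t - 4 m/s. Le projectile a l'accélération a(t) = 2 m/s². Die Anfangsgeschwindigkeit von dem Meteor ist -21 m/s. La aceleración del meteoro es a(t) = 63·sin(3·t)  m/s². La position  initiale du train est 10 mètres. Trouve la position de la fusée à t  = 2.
De l'équation de la position x(t) = -5·t^2/2 + 14·t + 37, nous substituons t = 2 pour obtenir x = 55.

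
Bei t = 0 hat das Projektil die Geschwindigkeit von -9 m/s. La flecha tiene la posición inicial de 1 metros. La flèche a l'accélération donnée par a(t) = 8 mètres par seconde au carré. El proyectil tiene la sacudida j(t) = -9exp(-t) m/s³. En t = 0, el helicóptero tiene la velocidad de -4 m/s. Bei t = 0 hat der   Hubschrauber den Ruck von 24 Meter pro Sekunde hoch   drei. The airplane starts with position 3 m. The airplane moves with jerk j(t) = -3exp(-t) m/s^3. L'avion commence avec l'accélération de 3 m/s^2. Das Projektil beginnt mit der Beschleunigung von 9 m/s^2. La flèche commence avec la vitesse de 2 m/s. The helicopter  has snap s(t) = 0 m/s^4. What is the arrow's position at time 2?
Starting from acceleration a(t) = 8, we take 2 antiderivatives. The integral of acceleration is velocity. Using v(0) = 2, we get v(t) = 8·t + 2. The antiderivative of velocity is position. Using x(0) = 1, we get x(t) = 4·t^2 + 2·t + 1. From the given position equation x(t) = 4·t^2 + 2·t + 1, we substitute t = 2 to get x = 21.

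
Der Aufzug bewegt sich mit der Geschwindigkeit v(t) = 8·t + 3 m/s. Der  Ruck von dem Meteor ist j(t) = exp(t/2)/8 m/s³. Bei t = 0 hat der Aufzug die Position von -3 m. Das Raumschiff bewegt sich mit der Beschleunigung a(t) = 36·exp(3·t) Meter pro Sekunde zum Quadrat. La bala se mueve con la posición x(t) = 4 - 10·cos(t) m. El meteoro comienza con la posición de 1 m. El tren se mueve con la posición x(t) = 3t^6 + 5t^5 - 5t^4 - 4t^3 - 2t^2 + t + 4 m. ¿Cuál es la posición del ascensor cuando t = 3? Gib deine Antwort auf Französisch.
En partant de la vitesse v(t) = 8·t + 3, nous prenons 1 primitive. En prenant ∫v(t)dt et en appliquant x(0) = -3, nous trouvons x(t) = 4·t^2 + 3·t - 3. De l'équation de la position x(t) = 4·t^2 + 3·t - 3, nous substituons t = 3 pour obtenir x = 42.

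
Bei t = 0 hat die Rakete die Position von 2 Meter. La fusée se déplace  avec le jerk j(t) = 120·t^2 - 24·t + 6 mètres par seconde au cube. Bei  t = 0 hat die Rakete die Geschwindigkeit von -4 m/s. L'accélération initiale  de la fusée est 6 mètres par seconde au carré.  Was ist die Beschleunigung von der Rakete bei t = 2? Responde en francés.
Nous devons trouver la primitive de notre équation du jerk j(t) = 120·t^2 - 24·t + 6 1 fois. L'intégrale du jerk est l'accélération. En utilisant a(0) = 6, nous obtenons a(t) = 40·t^3 - 12·t^2 + 6·t + 6. De l'équation de l'accélération a(t) = 40·t^3 - 12·t^2 + 6·t + 6, nous substituons t = 2 pour obtenir a = 290.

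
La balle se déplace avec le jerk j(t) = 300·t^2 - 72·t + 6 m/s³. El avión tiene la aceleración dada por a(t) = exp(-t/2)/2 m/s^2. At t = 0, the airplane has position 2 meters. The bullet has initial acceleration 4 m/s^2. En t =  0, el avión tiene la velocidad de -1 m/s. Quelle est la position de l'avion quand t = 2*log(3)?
Nous devons trouver la primitive de notre équation de l'accélération a(t) = exp(-t/2)/2 2 fois. L'intégrale de l'accélération est la vitesse. En utilisant v(0) = -1, nous obtenons v(t) = -exp(-t/2). La primitive de la vitesse, avec x(0) = 2, donne la position: x(t) = 2·exp(-t/2). Nous avons la position x(t) = 2·exp(-t/2). En substituant t = 2*log(3): x(2*log(3)) = 2/3.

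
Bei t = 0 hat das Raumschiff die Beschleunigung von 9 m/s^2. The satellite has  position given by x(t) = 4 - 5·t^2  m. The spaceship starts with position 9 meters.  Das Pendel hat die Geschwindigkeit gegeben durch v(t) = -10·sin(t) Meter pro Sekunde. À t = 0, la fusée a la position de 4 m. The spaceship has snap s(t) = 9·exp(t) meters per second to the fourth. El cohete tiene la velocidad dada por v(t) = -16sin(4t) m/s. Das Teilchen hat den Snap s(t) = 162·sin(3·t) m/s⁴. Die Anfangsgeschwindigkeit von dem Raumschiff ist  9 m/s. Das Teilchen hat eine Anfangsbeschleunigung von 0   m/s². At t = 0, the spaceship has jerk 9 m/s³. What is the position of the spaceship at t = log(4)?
We need to integrate our snap equation s(t) = 9·exp(t) 4 times. Taking ∫s(t)dt and applying j(0) = 9, we find j(t) = 9·exp(t). The integral of jerk, with a(0) = 9, gives acceleration: a(t) = 9·exp(t). The antiderivative of acceleration, with v(0) = 9, gives velocity: v(t) = 9·exp(t). Taking ∫v(t)dt and applying x(0) = 9, we find x(t) = 9·exp(t). We have position x(t) = 9·exp(t). Substituting t = log(4): x(log(4)) = 36.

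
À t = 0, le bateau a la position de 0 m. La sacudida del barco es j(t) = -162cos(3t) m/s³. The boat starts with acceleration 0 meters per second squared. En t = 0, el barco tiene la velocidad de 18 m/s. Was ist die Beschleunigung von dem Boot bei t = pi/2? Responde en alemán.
Um dies zu lösen, müssen wir 1 Stammfunktion unserer Gleichung für den Ruck j(t) = -162·cos(3·t) finden. Das Integral von dem Ruck, mit a(0) = 0, ergibt die Beschleunigung: a(t) = -54·sin(3·t). Wir haben die Beschleunigung a(t) = -54·sin(3·t). Durch Einsetzen von t = pi/2: a(pi/2) = 54.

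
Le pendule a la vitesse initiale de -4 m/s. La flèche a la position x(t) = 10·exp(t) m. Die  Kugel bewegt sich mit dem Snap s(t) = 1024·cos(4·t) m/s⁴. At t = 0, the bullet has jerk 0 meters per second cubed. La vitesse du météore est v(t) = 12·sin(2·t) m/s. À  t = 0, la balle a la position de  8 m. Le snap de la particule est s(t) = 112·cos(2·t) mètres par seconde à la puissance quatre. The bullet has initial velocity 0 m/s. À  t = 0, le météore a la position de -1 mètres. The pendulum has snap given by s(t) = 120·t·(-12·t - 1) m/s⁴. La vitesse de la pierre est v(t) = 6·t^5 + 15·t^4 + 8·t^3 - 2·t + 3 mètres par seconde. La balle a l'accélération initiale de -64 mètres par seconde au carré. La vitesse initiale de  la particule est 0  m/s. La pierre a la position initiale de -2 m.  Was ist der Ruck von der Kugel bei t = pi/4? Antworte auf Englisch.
We must find the integral of our snap equation s(t) = 1024·cos(4·t) 1 time. The integral of snap is jerk. Using j(0) = 0, we get j(t) = 256·sin(4·t). We have jerk j(t) = 256·sin(4·t). Substituting t = pi/4: j(pi/4) = 0.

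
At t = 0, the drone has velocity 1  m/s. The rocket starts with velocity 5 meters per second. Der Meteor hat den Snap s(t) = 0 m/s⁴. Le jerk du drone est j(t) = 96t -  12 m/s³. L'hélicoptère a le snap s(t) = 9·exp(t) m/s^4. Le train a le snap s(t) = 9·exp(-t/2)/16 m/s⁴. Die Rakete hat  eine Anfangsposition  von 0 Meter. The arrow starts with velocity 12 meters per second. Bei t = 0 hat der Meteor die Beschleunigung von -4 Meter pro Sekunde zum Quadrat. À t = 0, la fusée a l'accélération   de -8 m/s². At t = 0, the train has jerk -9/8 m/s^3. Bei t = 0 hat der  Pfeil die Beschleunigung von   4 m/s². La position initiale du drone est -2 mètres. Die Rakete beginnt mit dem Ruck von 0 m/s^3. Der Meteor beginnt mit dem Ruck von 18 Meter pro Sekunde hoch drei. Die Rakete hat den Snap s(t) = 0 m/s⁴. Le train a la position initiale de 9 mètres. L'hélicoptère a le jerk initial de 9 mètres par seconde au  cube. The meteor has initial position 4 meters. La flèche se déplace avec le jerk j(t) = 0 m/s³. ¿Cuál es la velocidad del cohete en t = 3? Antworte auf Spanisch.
Para resolver esto, necesitamos tomar 3 antiderivadas de nuestra ecuación del snap s(t) = 0. La integral del snap, con j(0) = 0, da la sacudida: j(t) = 0. La antiderivada de la sacudida, con a(0) = -8, da la aceleración: a(t) = -8. La antiderivada de la aceleración es la velocidad. Usando v(0) = 5, obtenemos v(t) = 5 - 8·t. Usando v(t) = 5 - 8·t y sustituyendo t = 3, encontramos v = -19.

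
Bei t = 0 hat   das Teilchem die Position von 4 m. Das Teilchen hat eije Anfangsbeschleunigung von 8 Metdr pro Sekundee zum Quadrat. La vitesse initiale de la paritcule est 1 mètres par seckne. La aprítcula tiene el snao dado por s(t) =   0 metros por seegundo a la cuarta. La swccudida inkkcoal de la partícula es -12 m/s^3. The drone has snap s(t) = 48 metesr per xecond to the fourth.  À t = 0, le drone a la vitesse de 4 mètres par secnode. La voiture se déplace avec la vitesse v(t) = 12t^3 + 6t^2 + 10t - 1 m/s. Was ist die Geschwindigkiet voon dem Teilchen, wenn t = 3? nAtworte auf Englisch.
To solve this, we need to take 3 integrals of our snap equation s(t) = 0. Integrating snap and using the initial condition j(0) = -12, we get j(t) = -12. Taking ∫j(t)dt and applying a(0) = 8, we find a(t) = 8 - 12·t. Integrating acceleration and using the initial condition v(0) = 1, we get v(t) = -6·t^2 + 8·t + 1. Using v(t) = -6·t^2 + 8·t + 1 and substituting t = 3, we find v = -29.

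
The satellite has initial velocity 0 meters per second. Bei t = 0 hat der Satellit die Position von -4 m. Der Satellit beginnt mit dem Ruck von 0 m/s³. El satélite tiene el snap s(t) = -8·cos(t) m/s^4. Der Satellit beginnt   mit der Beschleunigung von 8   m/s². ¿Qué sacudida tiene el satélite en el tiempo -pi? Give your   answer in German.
Ausgehend von dem Snap s(t) = -8·cos(t), nehmen wir 1 Integral. Durch Integration von dem Snap und Verwendung der Anfangsbedingung j(0) = 0, erhalten wir j(t) = -8·sin(t). Aus der Gleichung für den Ruck j(t) = -8·sin(t), setzen wir t = -pi ein und erhalten j = 0.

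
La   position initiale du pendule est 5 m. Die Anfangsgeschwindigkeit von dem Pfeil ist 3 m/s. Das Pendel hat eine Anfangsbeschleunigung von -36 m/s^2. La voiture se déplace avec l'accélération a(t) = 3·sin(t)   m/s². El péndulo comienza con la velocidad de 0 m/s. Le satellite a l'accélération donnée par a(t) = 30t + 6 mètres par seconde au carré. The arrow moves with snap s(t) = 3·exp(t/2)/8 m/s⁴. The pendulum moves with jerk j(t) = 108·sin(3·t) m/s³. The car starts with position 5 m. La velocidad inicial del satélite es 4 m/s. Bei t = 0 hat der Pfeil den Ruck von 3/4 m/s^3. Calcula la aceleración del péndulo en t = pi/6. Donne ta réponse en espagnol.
Partiendo de la sacudida j(t) = 108·sin(3·t), tomamos 1 integral. Tomando ∫j(t)dt y aplicando a(0) = -36, encontramos a(t) = -36·cos(3·t). Usando a(t) = -36·cos(3·t) y sustituyendo t = pi/6, encontramos a = 0.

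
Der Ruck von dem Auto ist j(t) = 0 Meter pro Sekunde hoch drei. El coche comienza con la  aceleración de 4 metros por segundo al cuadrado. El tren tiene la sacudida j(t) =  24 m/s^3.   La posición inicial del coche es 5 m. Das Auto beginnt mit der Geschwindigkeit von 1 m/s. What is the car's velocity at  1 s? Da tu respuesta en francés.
Nous devons intégrer notre équation du jerk j(t) = 0 2 fois. En prenant ∫j(t)dt et en appliquant a(0) = 4, nous trouvons a(t) = 4. En prenant ∫a(t)dt et en appliquant v(0) = 1, nous trouvons v(t) = 4·t + 1. De l'équation de la vitesse v(t) = 4·t + 1, nous substituons t = 1 pour obtenir v = 5.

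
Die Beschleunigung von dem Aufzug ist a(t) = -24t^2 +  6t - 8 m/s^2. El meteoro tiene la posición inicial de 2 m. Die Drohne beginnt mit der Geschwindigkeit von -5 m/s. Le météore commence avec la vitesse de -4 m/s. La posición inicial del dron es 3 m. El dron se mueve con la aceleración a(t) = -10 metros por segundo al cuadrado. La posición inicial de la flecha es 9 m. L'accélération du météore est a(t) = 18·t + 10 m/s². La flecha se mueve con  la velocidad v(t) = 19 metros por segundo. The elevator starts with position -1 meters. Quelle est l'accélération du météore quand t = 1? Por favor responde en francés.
En utilisant a(t) = 18·t + 10 et en substituant t = 1, nous trouvons a = 28.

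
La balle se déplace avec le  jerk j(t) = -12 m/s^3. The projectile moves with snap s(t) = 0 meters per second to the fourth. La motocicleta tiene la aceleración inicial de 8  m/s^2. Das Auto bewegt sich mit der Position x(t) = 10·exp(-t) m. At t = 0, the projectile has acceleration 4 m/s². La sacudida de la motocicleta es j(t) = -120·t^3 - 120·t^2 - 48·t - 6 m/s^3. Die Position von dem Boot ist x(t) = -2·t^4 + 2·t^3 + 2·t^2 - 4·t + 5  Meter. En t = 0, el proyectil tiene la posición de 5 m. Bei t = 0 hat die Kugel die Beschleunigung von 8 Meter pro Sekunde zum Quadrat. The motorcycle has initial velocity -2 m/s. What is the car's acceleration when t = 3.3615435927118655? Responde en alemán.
Wir müssen unsere Gleichung für die Position x(t) = 10·exp(-t) 2-mal ableiten. Mit d/dt von x(t) finden wir v(t) = -10·exp(-t). Durch Ableiten von der Geschwindigkeit erhalten wir die Beschleunigung: a(t) = 10·exp(-t). Wir haben die Beschleunigung a(t) = 10·exp(-t). Durch Einsetzen von t = 3.3615435927118655: a(3.3615435927118655) = 0.346816832123795.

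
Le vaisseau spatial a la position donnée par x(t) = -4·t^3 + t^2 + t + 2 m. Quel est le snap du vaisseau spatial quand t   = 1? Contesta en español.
Debemos derivar nuestra ecuación de la posición x(t) = -4·t^3 + t^2 + t + 2 4 veces. Derivando la posición, obtenemos la velocidad: v(t) = -12·t^2 + 2·t + 1. La derivada de la velocidad da la aceleración: a(t) = 2 - 24·t. Tomando d/dt de a(t), encontramos j(t) = -24. La derivada de la sacudida da el snap: s(t) = 0. De la ecuación del snap s(t) = 0, sustituimos t = 1 para obtener s = 0.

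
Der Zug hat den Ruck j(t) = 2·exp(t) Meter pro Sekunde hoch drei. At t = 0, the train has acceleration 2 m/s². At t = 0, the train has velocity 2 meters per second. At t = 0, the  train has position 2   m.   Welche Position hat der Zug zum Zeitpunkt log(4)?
Wir müssen unsere Gleichung für den Ruck j(t) = 2·exp(t) 3-mal integrieren. Mit ∫j(t)dt und Anwendung von a(0) = 2, finden wir a(t) = 2·exp(t). Mit ∫a(t)dt und Anwendung von v(0) = 2, finden wir v(t) = 2·exp(t). Durch Integration von der Geschwindigkeit und Verwendung der Anfangsbedingung x(0) = 2, erhalten wir x(t) = 2·exp(t). Wir haben die Position x(t) = 2·exp(t). Durch Einsetzen von t = log(4): x(log(4)) = 8.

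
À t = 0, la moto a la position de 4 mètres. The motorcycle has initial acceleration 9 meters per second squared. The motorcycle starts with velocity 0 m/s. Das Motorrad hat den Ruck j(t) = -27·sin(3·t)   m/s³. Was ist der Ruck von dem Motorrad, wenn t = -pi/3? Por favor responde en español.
De la ecuación de la sacudida j(t) = -27·sin(3·t), sustituimos t = -pi/3 para obtener j = 0.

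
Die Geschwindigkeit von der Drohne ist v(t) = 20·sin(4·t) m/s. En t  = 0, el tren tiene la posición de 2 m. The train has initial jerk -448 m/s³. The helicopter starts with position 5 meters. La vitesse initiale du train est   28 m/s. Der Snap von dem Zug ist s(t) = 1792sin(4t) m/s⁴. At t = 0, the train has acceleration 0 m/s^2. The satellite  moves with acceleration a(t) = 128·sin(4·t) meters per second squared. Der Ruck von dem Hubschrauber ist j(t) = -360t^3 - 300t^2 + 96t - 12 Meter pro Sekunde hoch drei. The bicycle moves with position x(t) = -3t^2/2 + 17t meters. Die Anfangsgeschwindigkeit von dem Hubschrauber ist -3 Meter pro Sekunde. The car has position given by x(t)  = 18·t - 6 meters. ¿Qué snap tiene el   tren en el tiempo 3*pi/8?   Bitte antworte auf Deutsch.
Wir haben den Snap s(t) = 1792·sin(4·t). Durch Einsetzen von t = 3*pi/8: s(3*pi/8) = -1792.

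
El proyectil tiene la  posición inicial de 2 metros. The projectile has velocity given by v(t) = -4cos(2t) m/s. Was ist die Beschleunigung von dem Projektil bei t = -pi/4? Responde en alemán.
Wir müssen unsere Gleichung für die Geschwindigkeit v(t) = -4·cos(2·t) 1-mal ableiten. Durch Ableiten von der Geschwindigkeit erhalten wir die Beschleunigung: a(t) = 8·sin(2·t). Mit a(t) = 8·sin(2·t) und Einsetzen von t = -pi/4, finden wir a = -8.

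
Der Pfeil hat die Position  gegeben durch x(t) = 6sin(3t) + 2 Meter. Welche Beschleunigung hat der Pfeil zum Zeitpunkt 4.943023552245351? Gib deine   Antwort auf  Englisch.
Starting from position x(t) = 6·sin(3·t) + 2, we take 2 derivatives. Taking d/dt of x(t), we find v(t) = 18·cos(3·t). Differentiating velocity, we get acceleration: a(t) = -54·sin(3·t). Using a(t) = -54·sin(3·t) and substituting t = 4.943023552245351, we find a = -41.5817729511170.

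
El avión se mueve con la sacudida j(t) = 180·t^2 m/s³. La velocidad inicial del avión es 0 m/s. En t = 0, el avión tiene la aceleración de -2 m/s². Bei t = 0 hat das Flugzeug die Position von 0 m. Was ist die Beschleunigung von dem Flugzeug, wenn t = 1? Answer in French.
En partant du jerk j(t) = 180·t^2, nous prenons 1 intégrale. En intégrant le jerk et en utilisant la condition initiale a(0) = -2, nous obtenons a(t) = 60·t^3 - 2. Nous avons l'accélération a(t) = 60·t^3 - 2. En substituant t = 1: a(1) = 58.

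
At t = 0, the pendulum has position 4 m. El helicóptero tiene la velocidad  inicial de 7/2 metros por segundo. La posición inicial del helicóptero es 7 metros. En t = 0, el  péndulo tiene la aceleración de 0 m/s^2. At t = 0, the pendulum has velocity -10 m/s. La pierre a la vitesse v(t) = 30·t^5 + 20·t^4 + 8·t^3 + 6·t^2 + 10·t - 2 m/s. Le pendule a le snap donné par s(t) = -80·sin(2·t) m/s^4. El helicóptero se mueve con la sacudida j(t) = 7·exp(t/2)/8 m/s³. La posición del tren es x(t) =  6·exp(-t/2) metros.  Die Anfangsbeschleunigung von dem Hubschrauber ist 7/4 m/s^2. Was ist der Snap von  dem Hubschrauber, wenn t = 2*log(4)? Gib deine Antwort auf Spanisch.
Debemos derivar nuestra ecuación de la sacudida j(t) = 7·exp(t/2)/8 1 vez. La derivada de la sacudida da el snap: s(t) = 7·exp(t/2)/16. Tenemos el snap s(t) = 7·exp(t/2)/16. Sustituyendo t = 2*log(4): s(2*log(4)) = 7/4.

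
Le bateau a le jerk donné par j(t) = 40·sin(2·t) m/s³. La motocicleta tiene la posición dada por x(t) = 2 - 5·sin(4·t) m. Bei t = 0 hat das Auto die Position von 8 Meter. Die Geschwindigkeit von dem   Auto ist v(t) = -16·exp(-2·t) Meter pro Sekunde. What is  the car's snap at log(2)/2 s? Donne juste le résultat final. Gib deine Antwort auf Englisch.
s(log(2)/2) = 64.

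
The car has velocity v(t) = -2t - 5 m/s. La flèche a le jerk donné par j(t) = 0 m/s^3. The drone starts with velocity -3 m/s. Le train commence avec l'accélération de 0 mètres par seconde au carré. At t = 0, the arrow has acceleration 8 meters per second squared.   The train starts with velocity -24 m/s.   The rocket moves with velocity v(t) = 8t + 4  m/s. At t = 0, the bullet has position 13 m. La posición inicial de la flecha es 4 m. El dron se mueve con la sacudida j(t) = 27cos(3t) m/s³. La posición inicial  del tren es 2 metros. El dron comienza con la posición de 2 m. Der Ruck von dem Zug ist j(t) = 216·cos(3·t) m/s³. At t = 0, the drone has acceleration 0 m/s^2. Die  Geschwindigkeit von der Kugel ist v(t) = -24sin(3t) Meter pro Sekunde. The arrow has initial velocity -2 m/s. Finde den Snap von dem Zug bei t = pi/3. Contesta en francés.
En partant du jerk j(t) = 216·cos(3·t), nous prenons 1 dérivée. En prenant d/dt de j(t), nous trouvons s(t) = -648·sin(3·t). De l'équation du snap s(t) = -648·sin(3·t), nous substituons t = pi/3 pour obtenir s = 0.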